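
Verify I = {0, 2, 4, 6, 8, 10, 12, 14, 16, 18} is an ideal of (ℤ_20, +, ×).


Check ideal conditions for I = {0, 2, 4, 6, 8, 10, 12, 14, 16, 18} in ℤ_20:
(1) I is an additive subgroup? Yes
(2) For r ∈ ℤ_20 and a ∈ I: r·a ∈ I? Yes

Yes, I is an ideal of ℤ_20


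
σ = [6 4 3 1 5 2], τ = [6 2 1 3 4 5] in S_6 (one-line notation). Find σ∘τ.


σ∘τ: apply τ first, then σ
1 →τ 6 →σ 2
2 →τ 2 →σ 4
3 →τ 1 →σ 6
4 →τ 3 →σ 3
5 →τ 4 →σ 1
6 →τ 5 →σ 5

σ∘τ = [2 4 6 3 1 5]


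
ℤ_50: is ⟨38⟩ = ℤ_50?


g generates ℤ_n iff gcd(g, n) = 1
gcd(38, 50) = 2
Since gcd = 2 ≠ 1, ⟨38⟩ has order 25 < 50, so 38 is not a generator.

No, 38 does not generate ℤ_50


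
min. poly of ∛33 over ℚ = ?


∛33 satisfies x³ - 33 = 0, irreducible over ℚ (no rational root; 33 is not a perfect cube)

Minimal polynomial: x³ - 33


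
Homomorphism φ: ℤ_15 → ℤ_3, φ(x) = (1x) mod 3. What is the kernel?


Kernel = preimage of identity
ker(φ) = {x ∈ ℤ_15 : 1x ≡ 0 (mod 3)}. Since 3 | 15, φ is well-defined. The kernel is the cyclic subgroup ⟨3⟩ of ℤ_15 (order 5), i.e. {0, 3, 6, 9, 12}

ker(φ) = {0, 3, 6, 9, 12}


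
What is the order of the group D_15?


|D_n| = 2n (n rotations and n reflections)
|D_15| = 2×15 = 30

|D_15| = 30


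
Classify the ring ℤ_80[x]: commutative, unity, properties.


ℤ_80 has zero divisors (2·40 ≡ 0), and these lift to constant zero divisors in ℤ_80[x]; so not an integral domain
Commutative: Yes
Integral domain: No
Has unity: Yes

ℤ_80[x]: Commutative=Yes, Unity=Yes


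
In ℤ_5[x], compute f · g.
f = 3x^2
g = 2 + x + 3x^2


Expand and collect like terms; reduce coefficients mod 5:
x^0: 0·2 = 0 ≡ 0 (mod 5)
x^1: 0·1 + 0·2 = 0 ≡ 0 (mod 5)
x^2: 0·3 + 0·1 + 3·2 = 6 ≡ 1 (mod 5)
x^3: 0·3 + 3·1 = 3 ≡ 3 (mod 5)
x^4: 3·3 = 9 ≡ 4 (mod 5)
Result: x^2 + 3x^3 + 4x^4

f · g = x^2 + 3x^3 + 4x^4


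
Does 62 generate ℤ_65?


g generates ℤ_n iff gcd(g, n) = 1
gcd(62, 65) = 1
Since gcd = 1, 62 is a generator.

Yes, 62 generates ℤ_65


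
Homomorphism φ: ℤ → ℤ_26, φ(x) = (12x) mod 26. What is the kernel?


Kernel = preimage of identity
ker(φ) = {x ∈ ℤ : 12x ≡ 0 (mod 26)}. gcd(12,26) = 2, so 12x ≡ 0 (mod 26) ⟺ x ≡ 0 (mod 26/2 = 13). Hence ker(φ) = 13ℤ

ker(φ) = 13ℤ


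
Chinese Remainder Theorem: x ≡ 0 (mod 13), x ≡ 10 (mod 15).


m₁ = 13, m₂ = 15, gcd = 1, so CRT applies. M = m₁·m₂ = 195
Let M₁ = M/m₁ = 15, M₂ = M/m₂ = 13
Find y₁ ≡ M₁⁻¹ (mod m₁): 15⁻¹ ≡ 7 (mod 13)
Find y₂ ≡ M₂⁻¹ (mod m₂): 13⁻¹ ≡ 7 (mod 15)
x = a₁·M₁·y₁ + a₂·M₂·y₂ = 0·15·7 + 10·13·7 = 910
Reduce mod 195: x ≡ 130
Check: 130 mod 13 = 0 ✓, 130 mod 15 = 10 ✓

x ≡ 130 (mod 195)


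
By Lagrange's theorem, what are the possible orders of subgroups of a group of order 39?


Lagrange's theorem: |H| divides |G|
|G| = 39
Divisors of 39: 1, 3, 13, 39

Possible subgroup orders: {1, 3, 13, 39}


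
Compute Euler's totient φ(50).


Factor n: 50 = 2 × 5^2
φ(n) = n · ∏(1 - 1/p) over distinct primes p | n
φ(50) = 50 · (1 - 1/2) · (1 - 1/5) = 20

φ(50) = 20


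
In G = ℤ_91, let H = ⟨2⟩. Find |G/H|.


|⟨2⟩| = n / gcd(2, 91) = 91 / 1 = 91
H is normal (ℤ_91 is abelian).
|G/H| = |G| / |H| = 91 / 91 = 1

|G/H| = 1


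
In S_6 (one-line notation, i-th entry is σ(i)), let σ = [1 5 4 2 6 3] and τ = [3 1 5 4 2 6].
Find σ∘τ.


σ∘τ: apply τ first, then σ
1 →τ 3 →σ 4
2 →τ 1 →σ 1
3 →τ 5 →σ 6
4 →τ 4 →σ 2
5 →τ 2 →σ 5
6 →τ 6 →σ 3

σ∘τ = [4 1 6 2 5 3]


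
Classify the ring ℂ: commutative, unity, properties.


ℂ is a field: commutative, has unity, every nonzero element is a unit (hence an integral domain)
Commutative: Yes
Integral domain: Yes
Has unity: Yes

ℂ: Commutative=Yes, Unity=Yes


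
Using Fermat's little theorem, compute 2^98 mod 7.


Fermat's little theorem: if p is prime and gcd(a,p)=1, then a^(p-1) ≡ 1 (mod p)
p = 7 is prime, gcd(2,7) = 1
Reduce exponent: 98 mod 6 = 2
So 2^98 ≡ 2^2 (mod 7)
2^2 mod 7 = 4

2^98 ≡ 4 (mod 7)


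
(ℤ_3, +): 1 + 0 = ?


Operation: addition mod 3
1 + 0 = (a + b) mod 3 with a = 1, b = 0

1 + 0 = 1


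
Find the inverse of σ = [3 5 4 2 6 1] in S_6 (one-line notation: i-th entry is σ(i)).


To find σ⁻¹, swap domain and range:
σ(1) = 3 → σ⁻¹(3) = 1
σ(2) = 5 → σ⁻¹(5) = 2
σ(3) = 4 → σ⁻¹(4) = 3
σ(4) = 2 → σ⁻¹(2) = 4
σ(5) = 6 → σ⁻¹(6) = 5
σ(6) = 1 → σ⁻¹(1) = 6

σ⁻¹ = [6 4 1 3 2 5]


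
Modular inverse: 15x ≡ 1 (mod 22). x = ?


Use the extended Euclidean algorithm to write 1 = 15·s + 22·t; then s mod 22 is the inverse.
Euclidean algorithm:
  15 = 0·22 + 15
  22 = 1·15 + 7
  15 = 2·7 + 1
  7 = 7·1 + 0
gcd(15,22) = 1
Back-substitution gives: 15·(3) + 22·(-2) = 1
So 15⁻¹ ≡ 3 ≡ 3 (mod 22)
Check: 15 × 3 = 45 ≡ 1 (mod 22) ✓

15⁻¹ ≡ 3 (mod 22)


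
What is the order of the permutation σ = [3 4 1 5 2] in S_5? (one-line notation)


Cycle decomposition: (1 3) (2 4 5)
Cycle lengths: 2, 3
Order = lcm(2, 3) = 6

ord(σ) = 6


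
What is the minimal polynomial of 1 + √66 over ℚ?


Let α = 1 + √66. Then α - 1 = √66, so (α - 1)² = 66, giving α² - 2α - 65 = 0. Degree 2 and α ∉ ℚ, so this is the minimal polynomial.

Minimal polynomial: x² - 2x - 65


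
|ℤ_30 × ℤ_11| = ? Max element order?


|ℤ_30 × ℤ_11| = 30 × 11 = 330
Max element order = lcm(30,11) = 330
Cyclic? Yes (gcd=1)

|ℤ_30×ℤ_11| = 330, max element order = 330


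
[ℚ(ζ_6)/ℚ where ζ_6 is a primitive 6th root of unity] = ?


[ℚ(ζ_n):ℚ] = deg Φ_n(x) = φ(n). Here φ(6) = 2

[ℚ(ζ_6)/ℚ where ζ_6 is a primitive 6th root of unity] = 2


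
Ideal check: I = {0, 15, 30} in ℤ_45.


Check ideal conditions for I = {0, 15, 30} in ℤ_45:
(1) I is an additive subgroup? Yes
(2) For r ∈ ℤ_45 and a ∈ I: r·a ∈ I? Yes

Yes, I is an ideal of ℤ_45


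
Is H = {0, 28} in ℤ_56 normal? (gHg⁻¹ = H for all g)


H = {0, 28} in ℤ_56
ℤ_56 is abelian; every subgroup of an abelian group is normal

Yes, normal subgroup


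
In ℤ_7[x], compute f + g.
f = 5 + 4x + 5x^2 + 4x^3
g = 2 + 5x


Add coefficients mod 7:
x^0: 5 + 2 = 0 (mod 7)
x^1: 4 + 5 = 2 (mod 7)
x^2: 5 + 0 = 5 (mod 7)
x^3: 4 + 0 = 4 (mod 7)
Result: 2x + 5x^2 + 4x^3

f + g = 2x + 5x^2 + 4x^3


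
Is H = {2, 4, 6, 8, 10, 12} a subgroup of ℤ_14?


Subgroup test for H = {2, 4, 6, 8, 10, 12} in (ℤ_14, +):
(1) 0 ∈ H? No
(2) Closure: for all a,b ∈ H, (a+b) mod 14 ∈ H? No  [counterexample: 2 + 12 = 0 ∉ H]
(3) Inverses: for all a ∈ H, -a mod 14 ∈ H? Yes

No, H is not a subgroup of ℤ_14


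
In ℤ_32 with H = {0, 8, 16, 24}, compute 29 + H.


29 + H = {29 + h (mod 32) : h ∈ H}
29+0=29, 29+8=5, 29+16=13, 29+24=21
29 + H = {5, 13, 21, 29} = 5 + H

29 + H = {5, 13, 21, 29}


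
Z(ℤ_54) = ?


Z(G) = {g ∈ G | gx = xg for all x ∈ G}
ℤ_54 is abelian, so Z(G) = G

Z(ℤ_54) = ℤ_54


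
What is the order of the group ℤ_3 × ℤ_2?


|A × B| = |A| · |B|
|ℤ_3 × ℤ_2| = 3 × 2 = 6

|ℤ_3 × ℤ_2| = 6


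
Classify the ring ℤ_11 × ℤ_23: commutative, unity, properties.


Direct product ring; commutative with unity (1,1); but (1,0)·(0,1) = (0,0) gives zero divisors, so not an integral domain
Commutative: Yes
Integral domain: No
Has unity: Yes

ℤ_11 × ℤ_23: Commutative=Yes, Unity=Yes


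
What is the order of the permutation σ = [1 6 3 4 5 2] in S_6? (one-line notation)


Cycle decomposition: (2 6)
Cycle lengths: 2
Order = lcm(2) = 2

ord(σ) = 2


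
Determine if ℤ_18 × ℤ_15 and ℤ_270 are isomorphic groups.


Comparing ℤ_18 × ℤ_15 and ℤ_270:
gcd(18,15) = 3 ≠ 1. Max element order in ℤ_18×ℤ_15 is lcm(18,15) = 90 < 270, so it has no element of order 270

No, ℤ_18 × ℤ_15 ≇ ℤ_270


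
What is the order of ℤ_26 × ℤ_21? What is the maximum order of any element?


|ℤ_26 × ℤ_21| = 26 × 21 = 546
Max element order = lcm(26,21) = 546
Cyclic? Yes (gcd=1)

|ℤ_26×ℤ_21| = 546, max element order = 546


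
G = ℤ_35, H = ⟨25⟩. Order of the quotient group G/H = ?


|⟨25⟩| = n / gcd(25, 35) = 35 / 5 = 7
H is normal (ℤ_35 is abelian).
|G/H| = |G| / |H| = 35 / 7 = 5

|G/H| = 5


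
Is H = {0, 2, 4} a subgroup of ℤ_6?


Subgroup test for H = {0, 2, 4} in (ℤ_6, +):
(1) 0 ∈ H? Yes
(2) Closure: for all a,b ∈ H, (a+b) mod 6 ∈ H? Yes
(3) Inverses: for all a ∈ H, -a mod 6 ∈ H? Yes

Yes, H is a subgroup of ℤ_6


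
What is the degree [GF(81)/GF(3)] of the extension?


GF(81) = GF(3^4), so the extension degree is 4

[GF(81)/GF(3)] = 4


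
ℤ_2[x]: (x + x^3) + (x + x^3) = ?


Add coefficients mod 2:
x^0: 0 + 0 = 0 (mod 2)
x^1: 1 + 1 = 0 (mod 2)
x^2: 0 + 0 = 0 (mod 2)
x^3: 1 + 1 = 0 (mod 2)
Result: 0

f + g = 0


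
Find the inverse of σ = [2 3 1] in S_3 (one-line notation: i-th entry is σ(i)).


To find σ⁻¹, swap domain and range:
σ(1) = 2 → σ⁻¹(2) = 1
σ(2) = 3 → σ⁻¹(3) = 2
σ(3) = 1 → σ⁻¹(1) = 3

σ⁻¹ = [3 1 2]


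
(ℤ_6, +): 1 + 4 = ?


Operation: addition mod 6
1 + 4 = (a + b) mod 6 with a = 1, b = 4

1 + 4 = 5


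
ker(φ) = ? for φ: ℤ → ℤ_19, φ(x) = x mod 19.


Kernel = preimage of identity
ker(φ) = {x ∈ ℤ : x ≡ 0 (mod 19)} = 19ℤ = {0, ±19, ±38, ...}

ker(φ) = 19ℤ


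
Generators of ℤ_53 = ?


g generates ℤ_n iff gcd(g,n) = 1
Prime factors of 53: 53
Generators are g ∈ {1,...,52} not divisible by any of these primes.
Generators: {1, 2, 3, 4, 5, 6, 7, 8, 9, 10, 11, 12, 13, 14, 15, 16, 17, 18, 19, 20, 21, 22, 23, 24, 25, 26, 27, 28, 29, 30, 31, 32, 33, 34, 35, 36, 37, 38, 39, 40, 41, 42, 43, 44, 45, 46, 47, 48, 49, 50, 51, 52}
Number of generators = φ(53) = 52

Generators of ℤ_53 = {1, 2, 3, 4, 5, 6, 7, 8, 9, 10, 11, 12, 13, 14, 15, 16, 17, 18, 19, 20, 21, 22, 23, 24, 25, 26, 27, 28, 29, 30, 31, 32, 33, 34, 35, 36, 37, 38, 39, 40, 41, 42, 43, 44, 45, 46, 47, 48, 49, 50, 51, 52}


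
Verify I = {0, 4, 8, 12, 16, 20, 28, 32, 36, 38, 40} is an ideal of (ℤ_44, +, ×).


Check ideal conditions for I = {0, 4, 8, 12, 16, 20, 28, 32, 36, 38, 40} in ℤ_44:
(1) I is an additive subgroup? No
(2) For r ∈ ℤ_44 and a ∈ I: r·a ∈ I? No  [counterexample: r=2, a=12, r·a mod 44 = 24 ∉ I]

No, I is not an ideal of ℤ_44


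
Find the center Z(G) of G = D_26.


Z(G) = {g ∈ G | gx = xg for all x ∈ G}
For even n, Z(D_n) = {e, r^(n/2)}: the 180° rotation r^13 commutes with every reflection and rotation

Z(D_26) = {e, r^13}


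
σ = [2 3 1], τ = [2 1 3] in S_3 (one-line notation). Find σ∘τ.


σ∘τ: apply τ first, then σ
1 →τ 2 →σ 3
2 →τ 1 →σ 2
3 →τ 3 →σ 1

σ∘τ = [3 2 1]


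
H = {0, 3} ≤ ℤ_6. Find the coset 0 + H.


0 + H = {0 + h (mod 6) : h ∈ H}
0+0=0, 0+3=3

0 + H = {0, 3}


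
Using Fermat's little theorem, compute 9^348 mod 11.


Fermat's little theorem: if p is prime and gcd(a,p)=1, then a^(p-1) ≡ 1 (mod p)
p = 11 is prime, gcd(9,11) = 1
Reduce exponent: 348 mod 10 = 8
So 9^348 ≡ 9^8 (mod 11)
9^8 mod 11 = 3

9^348 ≡ 3 (mod 11)


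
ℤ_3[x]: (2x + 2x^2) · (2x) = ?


Expand and collect like terms; reduce coefficients mod 3:
x^0: 0·0 = 0 ≡ 0 (mod 3)
x^1: 0·2 + 2·0 = 0 ≡ 0 (mod 3)
x^2: 2·2 + 2·0 = 4 ≡ 1 (mod 3)
x^3: 2·2 = 4 ≡ 1 (mod 3)
Result: x^2 + x^3

f · g = x^2 + x^3


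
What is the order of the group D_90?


|D_n| = 2n (n rotations and n reflections)
|D_90| = 2×90 = 180

|D_90| = 180


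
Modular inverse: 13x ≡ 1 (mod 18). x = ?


Use the extended Euclidean algorithm to write 1 = 13·s + 18·t; then s mod 18 is the inverse.
Euclidean algorithm:
  13 = 0·18 + 13
  18 = 1·13 + 5
  13 = 2·5 + 3
  5 = 1·3 + 2
  3 = 1·2 + 1
  2 = 2·1 + 0
gcd(13,18) = 1
Back-substitution gives: 13·(7) + 18·(-5) = 1
So 13⁻¹ ≡ 7 ≡ 7 (mod 18)
Check: 13 × 7 = 91 ≡ 1 (mod 18) ✓

13⁻¹ ≡ 7 (mod 18)


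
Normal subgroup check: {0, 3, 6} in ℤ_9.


H = {0, 3, 6} in ℤ_9
ℤ_9 is abelian; every subgroup of an abelian group is normal

Yes, normal subgroup


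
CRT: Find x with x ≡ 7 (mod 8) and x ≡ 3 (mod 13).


m₁ = 8, m₂ = 13, gcd = 1, so CRT applies. M = m₁·m₂ = 104
Let M₁ = M/m₁ = 13, M₂ = M/m₂ = 8
Find y₁ ≡ M₁⁻¹ (mod m₁): 13⁻¹ ≡ 5 (mod 8)
Find y₂ ≡ M₂⁻¹ (mod m₂): 8⁻¹ ≡ 5 (mod 13)
x = a₁·M₁·y₁ + a₂·M₂·y₂ = 7·13·5 + 3·8·5 = 575
Reduce mod 104: x ≡ 55
Check: 55 mod 8 = 7 ✓, 55 mod 13 = 3 ✓

x ≡ 55 (mod 104)


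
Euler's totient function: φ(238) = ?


Factor n: 238 = 2 × 7 × 17
φ(n) = n · ∏(1 - 1/p) over distinct primes p | n
φ(238) = 238 · (1 - 1/2) · (1 - 1/7) · (1 - 1/17) = 96

φ(238) = 96


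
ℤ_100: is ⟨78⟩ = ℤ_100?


g generates ℤ_n iff gcd(g, n) = 1
gcd(78, 100) = 2
Since gcd = 2 ≠ 1, ⟨78⟩ has order 50 < 100, so 78 is not a generator.

No, 78 does not generate ℤ_100


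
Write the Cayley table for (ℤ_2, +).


Elements: {0, 1}
Operation: addition mod 2
Entry (a, b) = (a + b) mod 2

Cayley table:
  | 0 | 1
0 | 0 | 1
1 | 1 | 0


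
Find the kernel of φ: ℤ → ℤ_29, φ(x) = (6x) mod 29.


Kernel = preimage of identity
ker(φ) = {x ∈ ℤ : 6x ≡ 0 (mod 29)}. gcd(6,29) = 1, so 6x ≡ 0 (mod 29) ⟺ x ≡ 0 (mod 29/1 = 29). Hence ker(φ) = 29ℤ

ker(φ) = 29ℤ


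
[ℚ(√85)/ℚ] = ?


√85 has minimal polynomial x² - 85 (irreducible over ℚ since 85 is squarefree)

[ℚ(√85)/ℚ] = 2


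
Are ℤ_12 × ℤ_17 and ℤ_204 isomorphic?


Comparing ℤ_12 × ℤ_17 and ℤ_204:
gcd(12,17) = 1, so ℤ_12 × ℤ_17 ≅ ℤ_204 (CRT)

Yes, ℤ_12 × ℤ_17 ≅ ℤ_204


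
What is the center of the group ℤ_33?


Z(G) = {g ∈ G | gx = xg for all x ∈ G}
ℤ_33 is abelian, so Z(G) = G

Z(ℤ_33) = ℤ_33


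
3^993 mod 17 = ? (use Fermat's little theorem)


Fermat's little theorem: if p is prime and gcd(a,p)=1, then a^(p-1) ≡ 1 (mod p)
p = 17 is prime, gcd(3,17) = 1
Reduce exponent: 993 mod 16 = 1
So 3^993 ≡ 3^1 (mod 17)
3^1 mod 17 = 3

3^993 ≡ 3 (mod 17)


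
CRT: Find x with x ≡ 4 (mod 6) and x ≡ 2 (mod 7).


m₁ = 6, m₂ = 7, gcd = 1, so CRT applies. M = m₁·m₂ = 42
Let M₁ = M/m₁ = 7, M₂ = M/m₂ = 6
Find y₁ ≡ M₁⁻¹ (mod m₁): 7⁻¹ ≡ 1 (mod 6)
Find y₂ ≡ M₂⁻¹ (mod m₂): 6⁻¹ ≡ 6 (mod 7)
x = a₁·M₁·y₁ + a₂·M₂·y₂ = 4·7·1 + 2·6·6 = 100
Reduce mod 42: x ≡ 16
Check: 16 mod 6 = 4 ✓, 16 mod 7 = 2 ✓

x ≡ 16 (mod 42)


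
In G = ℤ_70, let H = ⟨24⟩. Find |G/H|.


|⟨24⟩| = n / gcd(24, 70) = 70 / 2 = 35
H is normal (ℤ_70 is abelian).
|G/H| = |G| / |H| = 70 / 35 = 2

|G/H| = 2


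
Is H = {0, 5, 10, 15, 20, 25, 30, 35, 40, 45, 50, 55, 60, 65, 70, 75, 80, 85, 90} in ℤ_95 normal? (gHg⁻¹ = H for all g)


H = {0, 5, 10, 15, 20, 25, 30, 35, 40, 45, 50, 55, 60, 65, 70, 75, 80, 85, 90} in ℤ_95
ℤ_95 is abelian; every subgroup of an abelian group is normal

Yes, normal subgroup


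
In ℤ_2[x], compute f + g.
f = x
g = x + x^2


Add coefficients mod 2:
x^0: 0 + 0 = 0 (mod 2)
x^1: 1 + 1 = 0 (mod 2)
x^2: 0 + 1 = 1 (mod 2)
Result: x^2

f + g = x^2


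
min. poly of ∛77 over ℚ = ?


∛77 satisfies x³ - 77 = 0, irreducible over ℚ (no rational root; 77 is not a perfect cube)

Minimal polynomial: x³ - 77


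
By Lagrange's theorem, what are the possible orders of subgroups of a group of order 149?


Lagrange's theorem: |H| divides |G|
|G| = 149
Divisors of 149: 1, 149

Possible subgroup orders: {1, 149}


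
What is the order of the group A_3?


|A_n| = n!/2 (even permutations)
|A_3| = 3!/2 = 6/2 = 3

|A_3| = 3


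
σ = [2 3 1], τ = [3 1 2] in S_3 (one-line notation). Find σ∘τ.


σ∘τ: apply τ first, then σ
1 →τ 3 →σ 1
2 →τ 1 →σ 2
3 →τ 2 →σ 3

σ∘τ = [1 2 3]


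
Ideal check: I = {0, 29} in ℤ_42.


Check ideal conditions for I = {0, 29} in ℤ_42:
(1) I is an additive subgroup? No
(2) For r ∈ ℤ_42 and a ∈ I: r·a ∈ I? No  [counterexample: r=2, a=29, r·a mod 42 = 16 ∉ I]

No, I is not an ideal of ℤ_42


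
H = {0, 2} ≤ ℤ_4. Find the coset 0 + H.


0 + H = {0 + h (mod 4) : h ∈ H}
0+0=0, 0+2=2

0 + H = {0, 2}


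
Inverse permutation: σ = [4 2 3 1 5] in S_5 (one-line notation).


To find σ⁻¹, swap domain and range:
σ(1) = 4 → σ⁻¹(4) = 1
σ(2) = 2 → σ⁻¹(2) = 2
σ(3) = 3 → σ⁻¹(3) = 3
σ(4) = 1 → σ⁻¹(1) = 4
σ(5) = 5 → σ⁻¹(5) = 5

σ⁻¹ = [4 2 3 1 5]


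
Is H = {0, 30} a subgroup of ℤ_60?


Subgroup test for H = {0, 30} in (ℤ_60, +):
(1) 0 ∈ H? Yes
(2) Closure: for all a,b ∈ H, (a+b) mod 60 ∈ H? Yes
(3) Inverses: for all a ∈ H, -a mod 60 ∈ H? Yes

Yes, H is a subgroup of ℤ_60


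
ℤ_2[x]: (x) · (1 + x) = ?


Expand and collect like terms; reduce coefficients mod 2:
x^0: 0·1 = 0 ≡ 0 (mod 2)
x^1: 0·1 + 1·1 = 1 ≡ 1 (mod 2)
x^2: 1·1 = 1 ≡ 1 (mod 2)
Result: x + x^2

f · g = x + x^2


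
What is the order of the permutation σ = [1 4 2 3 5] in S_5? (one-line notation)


Cycle decomposition: (2 4 3)
Cycle lengths: 3
Order = lcm(3) = 3

ord(σ) = 3


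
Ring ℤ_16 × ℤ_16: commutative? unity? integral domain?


Direct product ring; commutative with unity (1,1); but (1,0)·(0,1) = (0,0) gives zero divisors, so not an integral domain
Commutative: Yes
Integral domain: No
Has unity: Yes

ℤ_16 × ℤ_16: Commutative=Yes, Unity=Yes


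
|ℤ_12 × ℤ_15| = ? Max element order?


|ℤ_12 × ℤ_15| = 12 × 15 = 180
Max element order = lcm(12,15) = 60
Cyclic? No (gcd=3)

|ℤ_12×ℤ_15| = 180, max element order = 60


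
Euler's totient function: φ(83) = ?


Factor n: 83 = 83
φ(n) = n · ∏(1 - 1/p) over distinct primes p | n
φ(83) = 83 · (1 - 1/83) = 82

φ(83) = 82


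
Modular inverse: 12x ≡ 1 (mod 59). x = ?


Use the extended Euclidean algorithm to write 1 = 12·s + 59·t; then s mod 59 is the inverse.
Euclidean algorithm:
  12 = 0·59 + 12
  59 = 4·12 + 11
  12 = 1·11 + 1
  11 = 11·1 + 0
gcd(12,59) = 1
Back-substitution gives: 12·(5) + 59·(-1) = 1
So 12⁻¹ ≡ 5 ≡ 5 (mod 59)
Check: 12 × 5 = 60 ≡ 1 (mod 59) ✓

12⁻¹ ≡ 5 (mod 59)


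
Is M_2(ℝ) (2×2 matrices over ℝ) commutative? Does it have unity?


Matrix multiplication is non-commutative for n ≥ 2; the identity matrix I is the unity; singular matrices give zero divisors, so not an integral domain
Commutative: No
Integral domain: No
Has unity: Yes

M_2(ℝ) (2×2 matrices over ℝ): Commutative=No, Unity=Yes


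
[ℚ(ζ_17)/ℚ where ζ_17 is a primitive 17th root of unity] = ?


[ℚ(ζ_n):ℚ] = deg Φ_n(x) = φ(n). Here φ(17) = 16

[ℚ(ζ_17)/ℚ where ζ_17 is a primitive 17th root of unity] = 16


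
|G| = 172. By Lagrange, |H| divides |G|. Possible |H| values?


Lagrange's theorem: |H| divides |G|
|G| = 172
Divisors of 172: 1, 2, 4, 43, 86, 172

Possible subgroup orders: {1, 2, 4, 43, 86, 172}


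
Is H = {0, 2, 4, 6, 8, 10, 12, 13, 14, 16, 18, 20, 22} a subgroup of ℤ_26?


Subgroup test for H = {0, 2, 4, 6, 8, 10, 12, 13, 14, 16, 18, 20, 22} in (ℤ_26, +):
(1) 0 ∈ H? Yes
(2) Closure: for all a,b ∈ H, (a+b) mod 26 ∈ H? No  [counterexample: 2 + 13 = 15 ∉ H]
(3) Inverses: for all a ∈ H, -a mod 26 ∈ H? No

No, H is not a subgroup of ℤ_26


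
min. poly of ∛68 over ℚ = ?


∛68 satisfies x³ - 68 = 0, irreducible over ℚ (no rational root; 68 is not a perfect cube)

Minimal polynomial: x³ - 68


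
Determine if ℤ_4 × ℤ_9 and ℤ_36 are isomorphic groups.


Comparing ℤ_4 × ℤ_9 and ℤ_36:
gcd(4,9) = 1, so ℤ_4 × ℤ_9 ≅ ℤ_36 (CRT)

Yes, ℤ_4 × ℤ_9 ≅ ℤ_36


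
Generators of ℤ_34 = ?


g generates ℤ_n iff gcd(g,n) = 1
Prime factors of 34: 2, 17
Generators are g ∈ {1,...,33} not divisible by any of these primes.
Generators: {1, 3, 5, 7, 9, 11, 13, 15, 19, 21, 23, 25, 27, 29, 31, 33}
Number of generators = φ(34) = 16

Generators of ℤ_34 = {1, 3, 5, 7, 9, 11, 13, 15, 19, 21, 23, 25, 27, 29, 31, 33}


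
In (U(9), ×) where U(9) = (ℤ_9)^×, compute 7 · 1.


Operation: multiplication mod 9
7 · 1 = (a × b) mod 9 with a = 7, b = 1

7 · 1 = 7


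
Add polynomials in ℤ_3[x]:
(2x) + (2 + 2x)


Add coefficients mod 3:
x^0: 0 + 2 = 2 (mod 3)
x^1: 2 + 2 = 1 (mod 3)
Result: 2 + x

f + g = 2 + x


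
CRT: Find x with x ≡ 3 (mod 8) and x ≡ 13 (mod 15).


m₁ = 8, m₂ = 15, gcd = 1, so CRT applies. M = m₁·m₂ = 120
Let M₁ = M/m₁ = 15, M₂ = M/m₂ = 8
Find y₁ ≡ M₁⁻¹ (mod m₁): 15⁻¹ ≡ 7 (mod 8)
Find y₂ ≡ M₂⁻¹ (mod m₂): 8⁻¹ ≡ 2 (mod 15)
x = a₁·M₁·y₁ + a₂·M₂·y₂ = 3·15·7 + 13·8·2 = 523
Reduce mod 120: x ≡ 43
Check: 43 mod 8 = 3 ✓, 43 mod 15 = 13 ✓

x ≡ 43 (mod 120)


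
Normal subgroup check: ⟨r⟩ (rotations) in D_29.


H = ⟨r⟩ (rotations) in D_29
The rotation subgroup ⟨r⟩ has index 2 in D_29, so it is normal

Yes, normal subgroup


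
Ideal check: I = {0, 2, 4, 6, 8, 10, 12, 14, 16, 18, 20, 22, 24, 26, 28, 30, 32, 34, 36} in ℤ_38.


Check ideal conditions for I = {0, 2, 4, 6, 8, 10, 12, 14, 16, 18, 20, 22, 24, 26, 28, 30, 32, 34, 36} in ℤ_38:
(1) I is an additive subgroup? Yes
(2) For r ∈ ℤ_38 and a ∈ I: r·a ∈ I? Yes

Yes, I is an ideal of ℤ_38


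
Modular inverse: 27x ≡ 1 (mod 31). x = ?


Use the extended Euclidean algorithm to write 1 = 27·s + 31·t; then s mod 31 is the inverse.
Euclidean algorithm:
  27 = 0·31 + 27
  31 = 1·27 + 4
  27 = 6·4 + 3
  4 = 1·3 + 1
  3 = 3·1 + 0
gcd(27,31) = 1
Back-substitution gives: 27·(-8) + 31·(7) = 1
So 27⁻¹ ≡ -8 ≡ 23 (mod 31)
Check: 27 × 23 = 621 ≡ 1 (mod 31) ✓

27⁻¹ ≡ 23 (mod 31)


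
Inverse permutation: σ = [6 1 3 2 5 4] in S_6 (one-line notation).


To find σ⁻¹, swap domain and range:
σ(1) = 6 → σ⁻¹(6) = 1
σ(2) = 1 → σ⁻¹(1) = 2
σ(3) = 3 → σ⁻¹(3) = 3
σ(4) = 2 → σ⁻¹(2) = 4
σ(5) = 5 → σ⁻¹(5) = 5
σ(6) = 4 → σ⁻¹(4) = 6

σ⁻¹ = [2 4 3 6 5 1]


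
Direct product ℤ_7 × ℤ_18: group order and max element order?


|ℤ_7 × ℤ_18| = 7 × 18 = 126
Max element order = lcm(7,18) = 126
Cyclic? Yes (gcd=1)

|ℤ_7×ℤ_18| = 126, max element order = 126


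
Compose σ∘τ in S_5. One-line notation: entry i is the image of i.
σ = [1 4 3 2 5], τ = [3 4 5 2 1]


σ∘τ: apply τ first, then σ
1 →τ 3 →σ 3
2 →τ 4 →σ 2
3 →τ 5 →σ 5
4 →τ 2 →σ 4
5 →τ 1 →σ 1

σ∘τ = [3 2 5 4 1]


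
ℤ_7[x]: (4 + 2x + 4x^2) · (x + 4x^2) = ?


Expand and collect like terms; reduce coefficients mod 7:
x^0: 4·0 = 0 ≡ 0 (mod 7)
x^1: 4·1 + 2·0 = 4 ≡ 4 (mod 7)
x^2: 4·4 + 2·1 + 4·0 = 18 ≡ 4 (mod 7)
x^3: 2·4 + 4·1 = 12 ≡ 5 (mod 7)
x^4: 4·4 = 16 ≡ 2 (mod 7)
Result: 4x + 4x^2 + 5x^3 + 2x^4

f · g = 4x + 4x^2 + 5x^3 + 2x^4


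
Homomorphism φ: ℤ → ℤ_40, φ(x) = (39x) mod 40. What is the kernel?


Kernel = preimage of identity
ker(φ) = {x ∈ ℤ : 39x ≡ 0 (mod 40)}. gcd(39,40) = 1, so 39x ≡ 0 (mod 40) ⟺ x ≡ 0 (mod 40/1 = 40). Hence ker(φ) = 40ℤ

ker(φ) = 40ℤ


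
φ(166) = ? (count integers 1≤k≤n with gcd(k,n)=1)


Factor n: 166 = 2 × 83
φ(n) = n · ∏(1 - 1/p) over distinct primes p | n
φ(166) = 166 · (1 - 1/2) · (1 - 1/83) = 82

φ(166) = 82


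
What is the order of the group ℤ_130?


ℤ_n has n elements.

|ℤ_130| = 130


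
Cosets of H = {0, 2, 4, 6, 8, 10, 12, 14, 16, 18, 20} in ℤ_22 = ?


H = {0, 2, 4, 6, 8, 10, 12, 14, 16, 18, 20}, |H| = 11
Number of cosets = |G|/|H| = 22/11 = 2
0 + H = {0, 2, 4, 6, 8, 10, 12, 14, 16, 18, 20}
1 + H = {1, 3, 5, 7, 9, 11, 13, 15, 17, 19, 21}

Cosets: 0+H={0,2,4,6,8,10,12,14,16,18,20}; 1+H={1,3,5,7,9,11,13,15,17,19,21}


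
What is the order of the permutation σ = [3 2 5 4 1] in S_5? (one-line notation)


Cycle decomposition: (1 3 5)
Cycle lengths: 3
Order = lcm(3) = 3

ord(σ) = 3


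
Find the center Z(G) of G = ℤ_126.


Z(G) = {g ∈ G | gx = xg for all x ∈ G}
ℤ_126 is abelian, so Z(G) = G

Z(ℤ_126) = ℤ_126


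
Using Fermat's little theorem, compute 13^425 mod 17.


Fermat's little theorem: if p is prime and gcd(a,p)=1, then a^(p-1) ≡ 1 (mod p)
p = 17 is prime, gcd(13,17) = 1
Reduce exponent: 425 mod 16 = 9
So 13^425 ≡ 13^9 (mod 17)
13^9 mod 17 = 13

13^425 ≡ 13 (mod 17)


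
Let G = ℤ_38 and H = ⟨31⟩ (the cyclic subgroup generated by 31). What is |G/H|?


|⟨31⟩| = n / gcd(31, 38) = 38 / 1 = 38
H is normal (ℤ_38 is abelian).
|G/H| = |G| / |H| = 38 / 38 = 1

|G/H| = 1


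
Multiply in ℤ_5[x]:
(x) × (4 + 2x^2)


Expand and collect like terms; reduce coefficients mod 5:
x^0: 0·4 = 0 ≡ 0 (mod 5)
x^1: 0·0 + 1·4 = 4 ≡ 4 (mod 5)
x^2: 0·2 + 1·0 = 0 ≡ 0 (mod 5)
x^3: 1·2 = 2 ≡ 2 (mod 5)
Result: 4x + 2x^3

f · g = 4x + 2x^3


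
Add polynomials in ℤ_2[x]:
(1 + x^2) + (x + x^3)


Add coefficients mod 2:
x^0: 1 + 0 = 1 (mod 2)
x^1: 0 + 1 = 1 (mod 2)
x^2: 1 + 0 = 1 (mod 2)
x^3: 0 + 1 = 1 (mod 2)
Result: 1 + x + x^2 + x^3

f + g = 1 + x + x^2 + x^3


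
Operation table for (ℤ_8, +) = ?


Elements: {0, 1, 2, 3, 4, 5, 6, 7}
Operation: addition mod 8
Entry (a, b) = (a + b) mod 8

Cayley table:
  | 0 | 1 | 2 | 3 | 4 | 5 | 6 | 7
0 | 0 | 1 | 2 | 3 | 4 | 5 | 6 | 7
1 | 1 | 2 | 3 | 4 | 5 | 6 | 7 | 0
2 | 2 | 3 | 4 | 5 | 6 | 7 | 0 | 1
3 | 3 | 4 | 5 | 6 | 7 | 0 | 1 | 2
4 | 4 | 5 | 6 | 7 | 0 | 1 | 2 | 3
5 | 5 | 6 | 7 | 0 | 1 | 2 | 3 | 4
6 | 6 | 7 | 0 | 1 | 2 | 3 | 4 | 5
7 | 7 | 0 | 1 | 2 | 3 | 4 | 5 | 6


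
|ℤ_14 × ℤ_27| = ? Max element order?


|ℤ_14 × ℤ_27| = 14 × 27 = 378
Max element order = lcm(14,27) = 378
Cyclic? Yes (gcd=1)

|ℤ_14×ℤ_27| = 378, max element order = 378


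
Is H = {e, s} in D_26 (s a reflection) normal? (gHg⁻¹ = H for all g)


H = {e, s} in D_26 (s a reflection)
r·s·r⁻¹ = sr⁻² ≠ s for n ≥ 3, so {e, s} is not closed under conjugation

No, not a normal subgroup


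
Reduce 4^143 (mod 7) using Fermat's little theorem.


Fermat's little theorem: if p is prime and gcd(a,p)=1, then a^(p-1) ≡ 1 (mod p)
p = 7 is prime, gcd(4,7) = 1
Reduce exponent: 143 mod 6 = 5
So 4^143 ≡ 4^5 (mod 7)
4^5 mod 7 = 2

4^143 ≡ 2 (mod 7)


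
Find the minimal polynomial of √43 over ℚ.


√43 satisfies x² - 43 = 0, irreducible over ℚ since 43 is squarefree

Minimal polynomial: x² - 43


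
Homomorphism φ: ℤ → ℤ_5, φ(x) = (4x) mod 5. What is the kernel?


Kernel = preimage of identity
ker(φ) = {x ∈ ℤ : 4x ≡ 0 (mod 5)}. gcd(4,5) = 1, so 4x ≡ 0 (mod 5) ⟺ x ≡ 0 (mod 5/1 = 5). Hence ker(φ) = 5ℤ

ker(φ) = 5ℤ


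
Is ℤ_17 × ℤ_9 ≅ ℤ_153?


Comparing ℤ_17 × ℤ_9 and ℤ_153:
gcd(17,9) = 1, so ℤ_17 × ℤ_9 ≅ ℤ_153 (CRT)

Yes, ℤ_17 × ℤ_9 ≅ ℤ_153


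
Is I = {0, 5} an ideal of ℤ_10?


Check ideal conditions for I = {0, 5} in ℤ_10:
(1) I is an additive subgroup? Yes
(2) For r ∈ ℤ_10 and a ∈ I: r·a ∈ I? Yes

Yes, I is an ideal of ℤ_10


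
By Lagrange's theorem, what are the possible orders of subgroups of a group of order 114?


Lagrange's theorem: |H| divides |G|
|G| = 114
Divisors of 114: 1, 2, 3, 6, 19, 38, 57, 114

Possible subgroup orders: {1, 2, 3, 6, 19, 38, 57, 114}


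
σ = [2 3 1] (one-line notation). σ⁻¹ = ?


To find σ⁻¹, swap domain and range:
σ(1) = 2 → σ⁻¹(2) = 1
σ(2) = 3 → σ⁻¹(3) = 2
σ(3) = 1 → σ⁻¹(1) = 3

σ⁻¹ = [3 1 2]


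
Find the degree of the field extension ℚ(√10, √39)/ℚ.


[ℚ(√10,√39):ℚ] = [ℚ(√10,√39):ℚ(√10)]·[ℚ(√10):ℚ] = 2·2 = 4

[ℚ(√10, √39)/ℚ] = 4


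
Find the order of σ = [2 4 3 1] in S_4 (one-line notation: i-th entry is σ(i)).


Cycle decomposition: (1 2 4)
Cycle lengths: 3
Order = lcm(3) = 3

ord(σ) = 3


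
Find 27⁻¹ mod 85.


Use the extended Euclidean algorithm to write 1 = 27·s + 85·t; then s mod 85 is the inverse.
Euclidean algorithm:
  27 = 0·85 + 27
  85 = 3·27 + 4
  27 = 6·4 + 3
  4 = 1·3 + 1
  3 = 3·1 + 0
gcd(27,85) = 1
Back-substitution gives: 27·(-22) + 85·(7) = 1
So 27⁻¹ ≡ -22 ≡ 63 (mod 85)
Check: 27 × 63 = 1701 ≡ 1 (mod 85) ✓

27⁻¹ ≡ 63 (mod 85)


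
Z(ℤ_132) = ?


Z(G) = {g ∈ G | gx = xg for all x ∈ G}
ℤ_132 is abelian, so Z(G) = G

Z(ℤ_132) = ℤ_132


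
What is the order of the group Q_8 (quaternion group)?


Q_8 = {±1, ±i, ±j, ±k}
|Q_8| = 8

|Q_8 (quaternion group)| = 8


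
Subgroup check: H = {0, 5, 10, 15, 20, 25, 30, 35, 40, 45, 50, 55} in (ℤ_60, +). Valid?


Subgroup test for H = {0, 5, 10, 15, 20, 25, 30, 35, 40, 45, 50, 55} in (ℤ_60, +):
(1) 0 ∈ H? Yes
(2) Closure: for all a,b ∈ H, (a+b) mod 60 ∈ H? Yes
(3) Inverses: for all a ∈ H, -a mod 60 ∈ H? Yes

Yes, H is a subgroup of ℤ_60


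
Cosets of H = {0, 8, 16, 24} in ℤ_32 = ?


H = {0, 8, 16, 24}, |H| = 4
Number of cosets = |G|/|H| = 32/4 = 8
0 + H = {0, 8, 16, 24}
1 + H = {1, 9, 17, 25}
2 + H = {2, 10, 18, 26}
3 + H = {3, 11, 19, 27}
4 + H = {4, 12, 20, 28}
5 + H = {5, 13, 21, 29}
6 + H = {6, 14, 22, 30}
7 + H = {7, 15, 23, 31}

Cosets: 0+H={0,8,16,24}; 1+H={1,9,17,25}; 2+H={2,10,18,26}; 3+H={3,11,19,27}; 4+H={4,12,20,28}; 5+H={5,13,21,29}; 6+H={6,14,22,30}; 7+H={7,15,23,31}


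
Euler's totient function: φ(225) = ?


Factor n: 225 = 3^2 × 5^2
φ(n) = n · ∏(1 - 1/p) over distinct primes p | n
φ(225) = 225 · (1 - 1/3) · (1 - 1/5) = 120

φ(225) = 120


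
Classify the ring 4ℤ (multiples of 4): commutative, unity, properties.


4ℤ is a commutative ring under +,× but has no multiplicative identity (1 ∉ 4ℤ); it has no zero divisors, but without unity it is not an integral domain
Commutative: Yes
Integral domain: No
Has unity: No

4ℤ (multiples of 4): Commutative=Yes, Unity=No


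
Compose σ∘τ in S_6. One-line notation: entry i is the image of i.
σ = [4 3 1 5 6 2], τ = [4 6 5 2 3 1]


σ∘τ: apply τ first, then σ
1 →τ 4 →σ 5
2 →τ 6 →σ 2
3 →τ 5 →σ 6
4 →τ 2 →σ 3
5 →τ 3 →σ 1
6 →τ 1 →σ 4

σ∘τ = [5 2 6 3 1 4]


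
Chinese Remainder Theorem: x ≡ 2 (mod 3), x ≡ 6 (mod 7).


m₁ = 3, m₂ = 7, gcd = 1, so CRT applies. M = m₁·m₂ = 21
Let M₁ = M/m₁ = 7, M₂ = M/m₂ = 3
Find y₁ ≡ M₁⁻¹ (mod m₁): 7⁻¹ ≡ 1 (mod 3)
Find y₂ ≡ M₂⁻¹ (mod m₂): 3⁻¹ ≡ 5 (mod 7)
x = a₁·M₁·y₁ + a₂·M₂·y₂ = 2·7·1 + 6·3·5 = 104
Reduce mod 21: x ≡ 20
Check: 20 mod 3 = 2 ✓, 20 mod 7 = 6 ✓

x ≡ 20 (mod 21)


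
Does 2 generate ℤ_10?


g generates ℤ_n iff gcd(g, n) = 1
gcd(2, 10) = 2
Since gcd = 2 ≠ 1, ⟨2⟩ has order 5 < 10, so 2 is not a generator.

No, 2 does not generate ℤ_10


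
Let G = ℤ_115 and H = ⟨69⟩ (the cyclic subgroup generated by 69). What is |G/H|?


|⟨69⟩| = n / gcd(69, 115) = 115 / 23 = 5
H is normal (ℤ_115 is abelian).
|G/H| = |G| / |H| = 115 / 5 = 23

|G/H| = 23


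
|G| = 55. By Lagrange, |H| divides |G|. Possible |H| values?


Lagrange's theorem: |H| divides |G|
|G| = 55
Divisors of 55: 1, 5, 11, 55

Possible subgroup orders: {1, 5, 11, 55}


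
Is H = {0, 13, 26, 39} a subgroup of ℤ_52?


Subgroup test for H = {0, 13, 26, 39} in (ℤ_52, +):
(1) 0 ∈ H? Yes
(2) Closure: for all a,b ∈ H, (a+b) mod 52 ∈ H? Yes
(3) Inverses: for all a ∈ H, -a mod 52 ∈ H? Yes

Yes, H is a subgroup of ℤ_52


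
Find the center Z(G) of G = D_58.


Z(G) = {g ∈ G | gx = xg for all x ∈ G}
For even n, Z(D_n) = {e, r^(n/2)}: the 180° rotation r^29 commutes with every reflection and rotation

Z(D_58) = {e, r^29}


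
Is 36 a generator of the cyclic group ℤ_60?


g generates ℤ_n iff gcd(g, n) = 1
gcd(36, 60) = 12
Since gcd = 12 ≠ 1, ⟨36⟩ has order 5 < 60, so 36 is not a generator.

No, 36 does not generate ℤ_60


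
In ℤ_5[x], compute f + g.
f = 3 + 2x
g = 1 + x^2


Add coefficients mod 5:
x^0: 3 + 1 = 4 (mod 5)
x^1: 2 + 0 = 2 (mod 5)
x^2: 0 + 1 = 1 (mod 5)
Result: 4 + 2x + x^2

f + g = 4 + 2x + x^2


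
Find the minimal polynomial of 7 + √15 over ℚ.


Let α = 7 + √15. Then α - 7 = √15, so (α - 7)² = 15, giving α² - 14α + 34 = 0. Degree 2 and α ∉ ℚ, so this is the minimal polynomial.

Minimal polynomial: x² - 14x + 34


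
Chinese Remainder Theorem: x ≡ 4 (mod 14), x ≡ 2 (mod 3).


m₁ = 14, m₂ = 3, gcd = 1, so CRT applies. M = m₁·m₂ = 42
Let M₁ = M/m₁ = 3, M₂ = M/m₂ = 14
Find y₁ ≡ M₁⁻¹ (mod m₁): 3⁻¹ ≡ 5 (mod 14)
Find y₂ ≡ M₂⁻¹ (mod m₂): 14⁻¹ ≡ 2 (mod 3)
x = a₁·M₁·y₁ + a₂·M₂·y₂ = 4·3·5 + 2·14·2 = 116
Reduce mod 42: x ≡ 32
Check: 32 mod 14 = 4 ✓, 32 mod 3 = 2 ✓

x ≡ 32 (mod 42)


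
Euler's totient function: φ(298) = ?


Factor n: 298 = 2 × 149
φ(n) = n · ∏(1 - 1/p) over distinct primes p | n
φ(298) = 298 · (1 - 1/2) · (1 - 1/149) = 148

φ(298) = 148


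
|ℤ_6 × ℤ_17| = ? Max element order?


|ℤ_6 × ℤ_17| = 6 × 17 = 102
Max element order = lcm(6,17) = 102
Cyclic? Yes (gcd=1)

|ℤ_6×ℤ_17| = 102, max element order = 102


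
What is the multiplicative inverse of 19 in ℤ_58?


Use the extended Euclidean algorithm to write 1 = 19·s + 58·t; then s mod 58 is the inverse.
Euclidean algorithm:
  19 = 0·58 + 19
  58 = 3·19 + 1
  19 = 19·1 + 0
gcd(19,58) = 1
Back-substitution gives: 19·(-3) + 58·(1) = 1
So 19⁻¹ ≡ -3 ≡ 55 (mod 58)
Check: 19 × 55 = 1045 ≡ 1 (mod 58) ✓

19⁻¹ ≡ 55 (mod 58)


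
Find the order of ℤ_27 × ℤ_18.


|A × B| = |A| · |B|
|ℤ_27 × ℤ_18| = 27 × 18 = 486

|ℤ_27 × ℤ_18| = 486


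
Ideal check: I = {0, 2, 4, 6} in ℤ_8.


Check ideal conditions for I = {0, 2, 4, 6} in ℤ_8:
(1) I is an additive subgroup? Yes
(2) For r ∈ ℤ_8 and a ∈ I: r·a ∈ I? Yes

Yes, I is an ideal of ℤ_8


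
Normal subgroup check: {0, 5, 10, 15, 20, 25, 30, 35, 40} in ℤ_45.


H = {0, 5, 10, 15, 20, 25, 30, 35, 40} in ℤ_45
ℤ_45 is abelian; every subgroup of an abelian group is normal

Yes, normal subgroup


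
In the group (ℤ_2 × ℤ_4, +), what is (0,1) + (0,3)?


Operation: componentwise addition mod (2, 4)
(0,1) + (0,3) = ((a₁+b₁) mod 2, (a₂+b₂) mod 4) with a = (0,1), b = (0,3)

(0,1) + (0,3) = (0,0)


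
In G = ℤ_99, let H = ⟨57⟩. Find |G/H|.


|⟨57⟩| = n / gcd(57, 99) = 99 / 3 = 33
H is normal (ℤ_99 is abelian).
|G/H| = |G| / |H| = 99 / 33 = 3

|G/H| = 3


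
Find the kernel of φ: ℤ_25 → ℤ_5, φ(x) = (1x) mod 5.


Kernel = preimage of identity
ker(φ) = {x ∈ ℤ_25 : 1x ≡ 0 (mod 5)}. Since 5 | 25, φ is well-defined. The kernel is the cyclic subgroup ⟨5⟩ of ℤ_25 (order 5), i.e. {0, 5, 10, 15, 20}

ker(φ) = {0, 5, 10, 15, 20}


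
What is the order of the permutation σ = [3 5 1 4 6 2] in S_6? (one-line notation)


Cycle decomposition: (1 3) (2 5 6)
Cycle lengths: 2, 3
Order = lcm(2, 3) = 6

ord(σ) = 6


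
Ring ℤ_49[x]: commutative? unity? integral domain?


ℤ_49 has zero divisors (7·7 ≡ 0), and these lift to constant zero divisors in ℤ_49[x]; so not an integral domain
Commutative: Yes
Integral domain: No
Has unity: Yes

ℤ_49[x]: Commutative=Yes, Unity=Yes


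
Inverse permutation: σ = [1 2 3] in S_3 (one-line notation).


To find σ⁻¹, swap domain and range:
σ(1) = 1 → σ⁻¹(1) = 1
σ(2) = 2 → σ⁻¹(2) = 2
σ(3) = 3 → σ⁻¹(3) = 3

σ⁻¹ = [1 2 3]


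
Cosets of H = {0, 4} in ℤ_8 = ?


H = {0, 4}, |H| = 2
Number of cosets = |G|/|H| = 8/2 = 4
0 + H = {0, 4}
1 + H = {1, 5}
2 + H = {2, 6}
3 + H = {3, 7}

Cosets: 0+H={0,4}; 1+H={1,5}; 2+H={2,6}; 3+H={3,7}


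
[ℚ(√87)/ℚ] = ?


√87 has minimal polynomial x² - 87 (irreducible over ℚ since 87 is squarefree)

[ℚ(√87)/ℚ] = 2


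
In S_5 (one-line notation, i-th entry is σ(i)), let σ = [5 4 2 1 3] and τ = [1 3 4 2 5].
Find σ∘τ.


σ∘τ: apply τ first, then σ
1 →τ 1 →σ 5
2 →τ 3 →σ 2
3 →τ 4 →σ 1
4 →τ 2 →σ 4
5 →τ 5 →σ 3

σ∘τ = [5 2 1 4 3]


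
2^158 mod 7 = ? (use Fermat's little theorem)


Fermat's little theorem: if p is prime and gcd(a,p)=1, then a^(p-1) ≡ 1 (mod p)
p = 7 is prime, gcd(2,7) = 1
Reduce exponent: 158 mod 6 = 2
So 2^158 ≡ 2^2 (mod 7)
2^2 mod 7 = 4

2^158 ≡ 4 (mod 7)


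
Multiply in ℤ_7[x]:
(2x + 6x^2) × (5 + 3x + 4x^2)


Expand and collect like terms; reduce coefficients mod 7:
x^0: 0·5 = 0 ≡ 0 (mod 7)
x^1: 0·3 + 2·5 = 10 ≡ 3 (mod 7)
x^2: 0·4 + 2·3 + 6·5 = 36 ≡ 1 (mod 7)
x^3: 2·4 + 6·3 = 26 ≡ 5 (mod 7)
x^4: 6·4 = 24 ≡ 3 (mod 7)
Result: 3x + x^2 + 5x^3 + 3x^4

f · g = 3x + x^2 + 5x^3 + 3x^4


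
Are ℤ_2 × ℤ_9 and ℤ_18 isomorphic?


Comparing ℤ_2 × ℤ_9 and ℤ_18:
gcd(2,9) = 1, so ℤ_2 × ℤ_9 ≅ ℤ_18 (CRT)

Yes, ℤ_2 × ℤ_9 ≅ ℤ_18


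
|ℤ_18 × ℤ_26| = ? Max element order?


|ℤ_18 × ℤ_26| = 18 × 26 = 468
Max element order = lcm(18,26) = 234
Cyclic? No (gcd=2)

|ℤ_18×ℤ_26| = 468, max element order = 234


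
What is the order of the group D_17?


|D_n| = 2n (n rotations and n reflections)
|D_17| = 2×17 = 34

|D_17| = 34


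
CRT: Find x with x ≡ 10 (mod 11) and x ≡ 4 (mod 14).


m₁ = 11, m₂ = 14, gcd = 1, so CRT applies. M = m₁·m₂ = 154
Let M₁ = M/m₁ = 14, M₂ = M/m₂ = 11
Find y₁ ≡ M₁⁻¹ (mod m₁): 14⁻¹ ≡ 4 (mod 11)
Find y₂ ≡ M₂⁻¹ (mod m₂): 11⁻¹ ≡ 9 (mod 14)
x = a₁·M₁·y₁ + a₂·M₂·y₂ = 10·14·4 + 4·11·9 = 956
Reduce mod 154: x ≡ 32
Check: 32 mod 11 = 10 ✓, 32 mod 14 = 4 ✓

x ≡ 32 (mod 154)


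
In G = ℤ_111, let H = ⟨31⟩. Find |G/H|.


|⟨31⟩| = n / gcd(31, 111) = 111 / 1 = 111
H is normal (ℤ_111 is abelian).
|G/H| = |G| / |H| = 111 / 111 = 1

|G/H| = 1


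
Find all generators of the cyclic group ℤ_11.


g generates ℤ_n iff gcd(g,n) = 1
Checking each g ∈ {1,...,10}:
gcd(1,11) = 1
gcd(2,11) = 1
gcd(3,11) = 1
gcd(4,11) = 1
gcd(5,11) = 1
gcd(6,11) = 1
gcd(7,11) = 1
gcd(8,11) = 1
gcd(9,11) = 1
gcd(10,11) = 1
Generators: {1, 2, 3, 4, 5, 6, 7, 8, 9, 10}
Number of generators = φ(11) = 10

Generators of ℤ_11 = {1, 2, 3, 4, 5, 6, 7, 8, 9, 10}


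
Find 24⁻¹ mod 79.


Use the extended Euclidean algorithm to write 1 = 24·s + 79·t; then s mod 79 is the inverse.
Euclidean algorithm:
  24 = 0·79 + 24
  79 = 3·24 + 7
  24 = 3·7 + 3
  7 = 2·3 + 1
  3 = 3·1 + 0
gcd(24,79) = 1
Back-substitution gives: 24·(-23) + 79·(7) = 1
So 24⁻¹ ≡ -23 ≡ 56 (mod 79)
Check: 24 × 56 = 1344 ≡ 1 (mod 79) ✓

24⁻¹ ≡ 56 (mod 79)


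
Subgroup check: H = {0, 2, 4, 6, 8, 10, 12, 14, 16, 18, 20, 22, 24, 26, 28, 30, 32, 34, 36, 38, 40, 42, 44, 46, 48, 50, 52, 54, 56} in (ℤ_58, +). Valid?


Subgroup test for H = {0, 2, 4, 6, 8, 10, 12, 14, 16, 18, 20, 22, 24, 26, 28, 30, 32, 34, 36, 38, 40, 42, 44, 46, 48, 50, 52, 54, 56} in (ℤ_58, +):
(1) 0 ∈ H? Yes
(2) Closure: for all a,b ∈ H, (a+b) mod 58 ∈ H? Yes
(3) Inverses: for all a ∈ H, -a mod 58 ∈ H? Yes

Yes, H is a subgroup of ℤ_58


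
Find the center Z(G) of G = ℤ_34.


Z(G) = {g ∈ G | gx = xg for all x ∈ G}
ℤ_34 is abelian, so Z(G) = G

Z(ℤ_34) = ℤ_34


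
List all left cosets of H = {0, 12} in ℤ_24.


H = {0, 12}, |H| = 2
Number of cosets = |G|/|H| = 24/2 = 12
0 + H = {0, 12}
1 + H = {1, 13}
2 + H = {2, 14}
3 + H = {3, 15}
4 + H = {4, 16}
5 + H = {5, 17}
6 + H = {6, 18}
7 + H = {7, 19}
8 + H = {8, 20}
9 + H = {9, 21}
10 + H = {10, 22}
11 + H = {11, 23}

Cosets: 0+H={0,12}; 1+H={1,13}; 2+H={2,14}; 3+H={3,15}; 4+H={4,16}; 5+H={5,17}; 6+H={6,18}; 7+H={7,19}; 8+H={8,20}; 9+H={9,21}; 10+H={10,22}; 11+H={11,23}
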